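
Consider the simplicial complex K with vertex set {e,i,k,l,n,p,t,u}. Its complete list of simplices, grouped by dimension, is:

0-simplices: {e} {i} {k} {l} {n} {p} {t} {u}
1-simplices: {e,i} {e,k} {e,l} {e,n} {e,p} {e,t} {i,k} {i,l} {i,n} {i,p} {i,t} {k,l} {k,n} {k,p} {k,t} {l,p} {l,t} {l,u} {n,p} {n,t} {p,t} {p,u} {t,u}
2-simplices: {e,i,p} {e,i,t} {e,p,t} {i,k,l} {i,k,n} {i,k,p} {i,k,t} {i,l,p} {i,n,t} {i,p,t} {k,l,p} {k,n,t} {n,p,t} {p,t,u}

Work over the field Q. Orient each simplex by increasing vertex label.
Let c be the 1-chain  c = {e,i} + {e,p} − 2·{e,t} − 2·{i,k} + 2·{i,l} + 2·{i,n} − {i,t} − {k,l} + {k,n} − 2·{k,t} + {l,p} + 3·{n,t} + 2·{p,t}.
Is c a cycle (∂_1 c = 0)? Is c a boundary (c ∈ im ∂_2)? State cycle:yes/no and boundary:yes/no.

n_0=8 n_1=23 n_2=14  [Q]
∂1: piv[ei,ek,el,en,ep,et,lu] rk=7  ker:ik,il,in,ip,it,kl,kn,kp,kt,lp,lt,np,nt,pt,pu,tu
∂2: piv[eip,eit,ept,ikl,ikn,ikp,ikt,ilp,int,npt,ptu] rk=11  ker:ipt,klp,knt
∂1c = 0
c vs im∂2: reduces to 0 ⇒ boundary

cycle:yes boundary:yes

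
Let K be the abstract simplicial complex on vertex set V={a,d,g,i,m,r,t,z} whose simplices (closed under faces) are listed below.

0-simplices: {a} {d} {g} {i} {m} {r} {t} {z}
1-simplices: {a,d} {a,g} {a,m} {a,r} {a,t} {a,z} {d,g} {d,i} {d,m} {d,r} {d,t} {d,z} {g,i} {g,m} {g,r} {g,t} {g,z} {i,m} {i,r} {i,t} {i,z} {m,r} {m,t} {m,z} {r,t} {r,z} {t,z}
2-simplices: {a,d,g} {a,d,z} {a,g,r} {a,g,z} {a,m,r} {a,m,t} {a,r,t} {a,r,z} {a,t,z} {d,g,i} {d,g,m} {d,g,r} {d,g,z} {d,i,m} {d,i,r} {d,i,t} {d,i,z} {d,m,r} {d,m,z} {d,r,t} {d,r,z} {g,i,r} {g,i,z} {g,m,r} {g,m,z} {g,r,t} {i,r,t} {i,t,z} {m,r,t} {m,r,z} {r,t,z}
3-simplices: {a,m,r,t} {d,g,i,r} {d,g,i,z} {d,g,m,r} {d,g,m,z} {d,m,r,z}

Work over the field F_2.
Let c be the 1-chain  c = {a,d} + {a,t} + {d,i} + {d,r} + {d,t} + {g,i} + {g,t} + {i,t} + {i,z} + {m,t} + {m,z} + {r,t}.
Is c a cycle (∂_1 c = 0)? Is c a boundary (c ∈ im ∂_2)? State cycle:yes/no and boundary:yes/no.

n_0=8 n_1=27 n_2=31 n_3=6  [Z2]
∂1: piv[ad,ag,am,ar,at,az,di] rk=7  ker:dg,dm,dr,dt,dz,gi,gm,gr,gt,gz,im,ir,it,iz,mr,mt,mz,rt,rz,tz
∂2: piv[adg,adz,agr,agz,amr,amt,art,arz,atz,dgi,dgm,dgr,dim,dir,dit,diz,dmr,dmz,drt,grt] rk=20  ker:dgz,drz,gir,giz,gmr,gmz,irt,itz,mrt,mrz,rtz
∂3: piv[amrt,dgir,dgiz,dgmr,dgmz,dmrz] rk=6
∂1c = 0
c vs im∂2: reduces to 0 ⇒ boundary

cycle:yes boundary:yes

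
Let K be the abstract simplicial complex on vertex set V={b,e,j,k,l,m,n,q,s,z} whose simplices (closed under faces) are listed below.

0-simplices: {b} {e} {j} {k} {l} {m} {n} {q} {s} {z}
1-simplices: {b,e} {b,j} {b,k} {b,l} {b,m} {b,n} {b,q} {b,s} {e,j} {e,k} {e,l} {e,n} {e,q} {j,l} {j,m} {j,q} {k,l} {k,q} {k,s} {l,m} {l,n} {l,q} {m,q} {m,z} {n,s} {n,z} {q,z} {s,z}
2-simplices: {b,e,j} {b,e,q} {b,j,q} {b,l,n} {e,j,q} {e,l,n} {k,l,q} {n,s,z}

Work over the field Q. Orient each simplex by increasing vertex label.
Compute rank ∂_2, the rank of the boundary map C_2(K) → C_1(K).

rank∂_2=7

n_0=10 n_1=28 n_2=8  [Q]
∂1: piv[be,bj,bk,bl,bm,bn,bq,bs,mz] rk=9  ker:ej,ek,el,en,eq,jl,jm,jq,kl,kq,ks,lm,ln,lq,mq,ns,nz,qz,sz
∂2: piv[bej,beq,bjq,bln,eln,klq,nsz] rk=7  ker:ejq
rk∂_2=7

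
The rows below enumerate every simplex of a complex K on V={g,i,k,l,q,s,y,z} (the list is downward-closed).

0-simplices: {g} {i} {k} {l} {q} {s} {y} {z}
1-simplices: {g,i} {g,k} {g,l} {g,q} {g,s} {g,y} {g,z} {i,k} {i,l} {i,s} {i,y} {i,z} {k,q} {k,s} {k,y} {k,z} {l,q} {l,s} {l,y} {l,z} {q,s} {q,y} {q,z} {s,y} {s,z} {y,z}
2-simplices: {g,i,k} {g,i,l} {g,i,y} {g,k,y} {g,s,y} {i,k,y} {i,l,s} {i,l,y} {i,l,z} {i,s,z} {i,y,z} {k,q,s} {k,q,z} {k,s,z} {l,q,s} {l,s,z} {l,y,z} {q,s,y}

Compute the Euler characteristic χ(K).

n_0=8 n_1=26 n_2=18
χ=+8−26+18=0

χ(K)=0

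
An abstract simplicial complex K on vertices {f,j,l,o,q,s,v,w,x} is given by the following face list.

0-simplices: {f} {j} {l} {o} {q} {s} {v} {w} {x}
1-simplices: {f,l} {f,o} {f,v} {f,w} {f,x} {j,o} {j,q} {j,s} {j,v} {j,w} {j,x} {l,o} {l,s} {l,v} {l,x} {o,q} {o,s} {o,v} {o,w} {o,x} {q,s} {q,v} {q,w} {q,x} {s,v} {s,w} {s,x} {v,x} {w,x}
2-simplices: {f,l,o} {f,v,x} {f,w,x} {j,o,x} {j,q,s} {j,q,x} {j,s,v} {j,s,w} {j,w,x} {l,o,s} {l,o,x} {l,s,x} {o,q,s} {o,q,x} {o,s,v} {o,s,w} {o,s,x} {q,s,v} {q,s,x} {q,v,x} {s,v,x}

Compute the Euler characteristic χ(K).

χ(K)=1

n_0=9 n_1=29 n_2=21
χ=+9−29+21=1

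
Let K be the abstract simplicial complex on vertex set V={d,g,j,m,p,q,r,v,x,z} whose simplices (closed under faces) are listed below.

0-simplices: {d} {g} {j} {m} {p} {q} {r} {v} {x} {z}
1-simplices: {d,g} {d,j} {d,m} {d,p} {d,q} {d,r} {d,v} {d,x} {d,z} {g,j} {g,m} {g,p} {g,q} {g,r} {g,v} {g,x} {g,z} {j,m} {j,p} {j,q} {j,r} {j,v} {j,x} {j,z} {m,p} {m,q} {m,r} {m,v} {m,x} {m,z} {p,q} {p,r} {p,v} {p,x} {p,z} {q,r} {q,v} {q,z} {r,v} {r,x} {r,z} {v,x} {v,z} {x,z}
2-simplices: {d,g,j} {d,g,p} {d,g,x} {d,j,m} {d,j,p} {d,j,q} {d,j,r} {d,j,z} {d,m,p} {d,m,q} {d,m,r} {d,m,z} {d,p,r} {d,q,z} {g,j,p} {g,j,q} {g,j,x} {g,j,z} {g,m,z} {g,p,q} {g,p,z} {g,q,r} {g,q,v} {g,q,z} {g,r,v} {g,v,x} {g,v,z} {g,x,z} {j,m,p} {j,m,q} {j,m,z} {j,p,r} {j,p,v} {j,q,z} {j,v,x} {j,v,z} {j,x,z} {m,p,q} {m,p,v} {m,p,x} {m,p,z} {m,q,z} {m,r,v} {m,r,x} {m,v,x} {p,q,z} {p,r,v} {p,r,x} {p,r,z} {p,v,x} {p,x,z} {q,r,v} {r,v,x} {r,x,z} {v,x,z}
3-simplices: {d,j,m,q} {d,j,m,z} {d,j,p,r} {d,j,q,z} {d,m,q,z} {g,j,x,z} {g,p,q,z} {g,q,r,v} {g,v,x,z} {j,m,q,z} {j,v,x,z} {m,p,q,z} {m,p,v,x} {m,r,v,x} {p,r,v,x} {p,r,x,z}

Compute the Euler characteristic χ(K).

n_0=10 n_1=44 n_2=55 n_3=16
χ=+10−44+55−16=5

χ(K)=5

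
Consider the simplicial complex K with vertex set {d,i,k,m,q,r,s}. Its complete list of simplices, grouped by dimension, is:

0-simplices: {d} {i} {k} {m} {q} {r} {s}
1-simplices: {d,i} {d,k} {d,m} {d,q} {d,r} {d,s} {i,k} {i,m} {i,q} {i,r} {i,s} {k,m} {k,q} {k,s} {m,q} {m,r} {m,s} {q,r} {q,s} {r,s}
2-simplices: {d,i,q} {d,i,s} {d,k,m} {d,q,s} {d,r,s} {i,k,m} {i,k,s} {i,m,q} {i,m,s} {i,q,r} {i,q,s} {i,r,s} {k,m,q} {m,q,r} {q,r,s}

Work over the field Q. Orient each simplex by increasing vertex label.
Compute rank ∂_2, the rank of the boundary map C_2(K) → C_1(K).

rank∂_2=13

n_0=7 n_1=20 n_2=15  [Q]
∂1: piv[di,dk,dm,dq,dr,ds] rk=6  ker:ik,im,iq,ir,is,km,kq,ks,mq,mr,ms,qr,qs,rs
∂2: piv[diq,dis,dkm,dqs,drs,ikm,iks,imq,ims,iqr,irs,kmq,mqr] rk=13  ker:iqs,qrs
rk∂_2=13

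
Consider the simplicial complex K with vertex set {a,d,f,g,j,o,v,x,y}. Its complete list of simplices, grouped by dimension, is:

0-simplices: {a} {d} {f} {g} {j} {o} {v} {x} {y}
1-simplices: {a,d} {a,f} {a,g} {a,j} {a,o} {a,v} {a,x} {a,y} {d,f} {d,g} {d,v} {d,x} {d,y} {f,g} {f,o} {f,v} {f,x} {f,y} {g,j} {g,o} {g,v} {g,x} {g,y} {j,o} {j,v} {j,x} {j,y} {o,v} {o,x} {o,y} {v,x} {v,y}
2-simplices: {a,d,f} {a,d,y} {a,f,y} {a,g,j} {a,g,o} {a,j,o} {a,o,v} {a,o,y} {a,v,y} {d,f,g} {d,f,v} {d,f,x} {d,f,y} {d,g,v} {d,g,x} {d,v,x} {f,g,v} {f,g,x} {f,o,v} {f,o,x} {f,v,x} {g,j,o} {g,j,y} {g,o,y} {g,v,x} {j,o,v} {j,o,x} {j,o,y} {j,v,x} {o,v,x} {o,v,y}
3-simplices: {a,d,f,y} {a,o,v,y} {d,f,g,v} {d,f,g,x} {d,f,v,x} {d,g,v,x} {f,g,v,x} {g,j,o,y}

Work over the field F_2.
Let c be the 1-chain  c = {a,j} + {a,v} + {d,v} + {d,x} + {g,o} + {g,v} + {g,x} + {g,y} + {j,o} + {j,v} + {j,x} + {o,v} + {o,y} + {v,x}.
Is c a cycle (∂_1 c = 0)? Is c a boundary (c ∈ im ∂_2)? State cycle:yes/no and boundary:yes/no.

n_0=9 n_1=32 n_2=31 n_3=8  [Z2]
∂1: piv[ad,af,ag,aj,ao,av,ax,ay] rk=8  ker:df,dg,dv,dx,dy,fg,fo,fv,fx,fy,gj,go,gv,gx,gy,jo,jv,jx,jy,ov,ox,oy,vx,vy
∂2: piv[adf,ady,afy,agj,ago,ajo,aov,aoy,avy,dfg,dfv,dfx,dgv,dgx,dvx,fov,fox,gjy,goy,jov,jox] rk=21  ker:dfy,fgv,fgx,fvx,gjo,gvx,joy,jvx,ovx,ovy
∂3: piv[adfy,aovy,dfgv,dfgx,dfvx,dgvx,gjoy] rk=7  ker:fgvx
∂1c = 0
c vs im∂2: reduces to 0 ⇒ boundary

cycle:yes boundary:yes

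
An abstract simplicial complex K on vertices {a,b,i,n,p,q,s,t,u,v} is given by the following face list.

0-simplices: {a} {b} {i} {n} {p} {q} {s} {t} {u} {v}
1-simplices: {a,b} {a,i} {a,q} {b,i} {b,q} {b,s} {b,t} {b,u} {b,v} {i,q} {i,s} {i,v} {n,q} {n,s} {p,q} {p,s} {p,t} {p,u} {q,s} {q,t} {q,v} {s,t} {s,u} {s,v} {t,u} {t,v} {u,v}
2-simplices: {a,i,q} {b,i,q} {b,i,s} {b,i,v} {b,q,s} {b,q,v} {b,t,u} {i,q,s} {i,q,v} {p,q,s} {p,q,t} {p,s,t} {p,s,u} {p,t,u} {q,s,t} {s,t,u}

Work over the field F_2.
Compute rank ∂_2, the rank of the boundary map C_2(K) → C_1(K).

n_0=10 n_1=27 n_2=16  [Z2]
∂1: piv[ab,ai,aq,bs,bt,bu,bv,nq,pq] rk=9  ker:bi,bq,iq,is,iv,ns,ps,pt,pu,qs,qt,qv,st,su,sv,tu,tv,uv
∂2: piv[aiq,biq,bis,biv,bqs,bqv,btu,pqs,pqt,pst,psu,ptu] rk=12  ker:iqs,iqv,qst,stu
rk∂_2=12

rank∂_2=12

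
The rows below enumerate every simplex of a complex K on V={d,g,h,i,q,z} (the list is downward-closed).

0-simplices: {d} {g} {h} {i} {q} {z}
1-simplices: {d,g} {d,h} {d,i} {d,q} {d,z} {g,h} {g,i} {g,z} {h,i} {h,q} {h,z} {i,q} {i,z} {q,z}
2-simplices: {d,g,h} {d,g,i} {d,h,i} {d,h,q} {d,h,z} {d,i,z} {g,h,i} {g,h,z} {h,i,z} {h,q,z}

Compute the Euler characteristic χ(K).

n_0=6 n_1=14 n_2=10
χ=+6−14+10=2

χ(K)=2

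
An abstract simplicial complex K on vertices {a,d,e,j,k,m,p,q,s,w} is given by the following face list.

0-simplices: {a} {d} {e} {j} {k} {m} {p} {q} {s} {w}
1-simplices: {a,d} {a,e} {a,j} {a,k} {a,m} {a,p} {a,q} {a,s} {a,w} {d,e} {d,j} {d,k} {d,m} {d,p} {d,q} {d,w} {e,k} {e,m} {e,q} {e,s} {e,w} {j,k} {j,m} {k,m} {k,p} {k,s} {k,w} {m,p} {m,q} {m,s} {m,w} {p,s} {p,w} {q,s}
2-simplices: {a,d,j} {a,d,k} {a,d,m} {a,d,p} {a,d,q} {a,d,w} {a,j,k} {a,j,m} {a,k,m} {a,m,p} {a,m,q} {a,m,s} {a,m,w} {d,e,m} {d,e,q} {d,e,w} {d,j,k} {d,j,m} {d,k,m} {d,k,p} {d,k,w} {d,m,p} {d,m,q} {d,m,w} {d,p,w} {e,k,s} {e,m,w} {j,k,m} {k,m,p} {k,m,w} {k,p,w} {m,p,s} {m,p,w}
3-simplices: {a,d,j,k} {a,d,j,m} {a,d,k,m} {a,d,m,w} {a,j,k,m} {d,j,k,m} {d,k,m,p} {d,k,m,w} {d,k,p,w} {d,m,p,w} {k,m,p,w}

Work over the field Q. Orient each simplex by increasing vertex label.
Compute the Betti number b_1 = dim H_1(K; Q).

b_1=4

n_0=10 n_1=34 n_2=33 n_3=11  [Q]
∂1: piv[ad,ae,aj,ak,am,ap,aq,as,aw] rk=9  ker:de,dj,dk,dm,dp,dq,dw,ek,em,eq,es,ew,jk,jm,km,kp,ks,kw,mp,mq,ms,mw,ps,pw,qs
∂2: piv[adj,adk,adm,adp,adq,adw,ajk,ajm,akm,amp,amq,ams,amw,dem,deq,dew,dkp,dkw,dpw,eks,mps] rk=21  ker:djk,djm,dkm,dmp,dmq,dmw,emw,jkm,kmp,kmw,kpw,mpw
∂3: piv[adjk,adjm,adkm,admw,ajkm,dkmp,dkmw,dkpw,dmpw] rk=9  ker:djkm,kmpw
b_1=(34−9)−21=4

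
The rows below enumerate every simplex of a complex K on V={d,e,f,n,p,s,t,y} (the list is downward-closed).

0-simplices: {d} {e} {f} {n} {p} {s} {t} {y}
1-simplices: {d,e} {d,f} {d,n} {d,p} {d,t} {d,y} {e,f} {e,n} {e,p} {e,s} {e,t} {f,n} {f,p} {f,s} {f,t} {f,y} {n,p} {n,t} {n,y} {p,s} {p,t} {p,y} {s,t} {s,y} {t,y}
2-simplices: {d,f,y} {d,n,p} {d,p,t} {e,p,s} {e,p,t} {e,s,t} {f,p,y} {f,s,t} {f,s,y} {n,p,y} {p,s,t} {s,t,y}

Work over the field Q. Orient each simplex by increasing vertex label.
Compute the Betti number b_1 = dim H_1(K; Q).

b_1=7

n_0=8 n_1=25 n_2=12  [Q]
∂1: piv[de,df,dn,dp,dt,dy,es] rk=7  ker:ef,en,ep,et,fn,fp,fs,ft,fy,np,nt,ny,ps,pt,py,st,sy,ty
∂2: piv[dfy,dnp,dpt,eps,ept,est,fpy,fst,fsy,npy,sty] rk=11  ker:pst
b_1=(25−7)−11=7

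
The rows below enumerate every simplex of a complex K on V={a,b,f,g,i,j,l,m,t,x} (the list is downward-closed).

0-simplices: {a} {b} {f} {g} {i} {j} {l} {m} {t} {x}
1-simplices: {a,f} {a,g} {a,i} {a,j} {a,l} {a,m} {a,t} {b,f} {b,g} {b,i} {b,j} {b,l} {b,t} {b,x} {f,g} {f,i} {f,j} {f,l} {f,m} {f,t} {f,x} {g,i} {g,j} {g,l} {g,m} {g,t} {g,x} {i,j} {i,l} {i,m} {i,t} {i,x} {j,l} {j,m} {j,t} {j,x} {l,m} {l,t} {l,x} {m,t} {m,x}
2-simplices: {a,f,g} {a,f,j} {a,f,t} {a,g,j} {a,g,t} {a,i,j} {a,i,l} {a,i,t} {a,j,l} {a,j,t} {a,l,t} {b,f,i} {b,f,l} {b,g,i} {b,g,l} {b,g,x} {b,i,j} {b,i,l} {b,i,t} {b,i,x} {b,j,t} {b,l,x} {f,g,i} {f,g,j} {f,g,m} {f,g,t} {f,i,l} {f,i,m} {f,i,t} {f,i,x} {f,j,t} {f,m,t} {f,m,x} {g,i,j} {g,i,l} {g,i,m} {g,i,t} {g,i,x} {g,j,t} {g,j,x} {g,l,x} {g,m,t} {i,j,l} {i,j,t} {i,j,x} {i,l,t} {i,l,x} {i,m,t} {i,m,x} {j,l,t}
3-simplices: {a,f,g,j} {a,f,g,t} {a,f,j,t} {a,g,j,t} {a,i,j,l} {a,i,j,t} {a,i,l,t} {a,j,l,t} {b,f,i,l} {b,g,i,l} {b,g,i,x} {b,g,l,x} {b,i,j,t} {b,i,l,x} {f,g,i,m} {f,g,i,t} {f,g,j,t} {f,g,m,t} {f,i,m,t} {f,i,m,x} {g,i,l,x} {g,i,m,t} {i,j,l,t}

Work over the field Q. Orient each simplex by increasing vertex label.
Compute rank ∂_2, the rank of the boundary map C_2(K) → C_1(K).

rank∂_2=29

n_0=10 n_1=41 n_2=50 n_3=23  [Q]
∂1: piv[af,ag,ai,aj,al,am,at,bf,bx] rk=9  ker:bg,bi,bj,bl,bt,fg,fi,fj,fl,fm,ft,fx,gi,gj,gl,gm,gt,gx,ij,il,im,it,ix,jl,jm,jt,jx,lm,lt,lx,mt,mx
∂2: piv[afg,afj,aft,agj,agt,aij,ail,ait,ajl,ajt,alt,bfi,bfl,bgi,bgl,bgx,bij,bil,bit,bix,blx,fgi,fgm,fim,fit,fix,fmt,fmx,gjx] rk=29  ker:bjt,fgj,fgt,fil,fjt,gij,gil,gim,git,gix,gjt,glx,gmt,ijl,ijt,ijx,ilt,ilx,imt,imx,jlt
∂3: piv[afgj,afgt,afjt,agjt,aijl,aijt,ailt,ajlt,bfil,bgil,bgix,bglx,bijt,bilx,fgim,fgit,fgmt,fimt,fimx] rk=19  ker:fgjt,gilx,gimt,ijlt
rk∂_2=29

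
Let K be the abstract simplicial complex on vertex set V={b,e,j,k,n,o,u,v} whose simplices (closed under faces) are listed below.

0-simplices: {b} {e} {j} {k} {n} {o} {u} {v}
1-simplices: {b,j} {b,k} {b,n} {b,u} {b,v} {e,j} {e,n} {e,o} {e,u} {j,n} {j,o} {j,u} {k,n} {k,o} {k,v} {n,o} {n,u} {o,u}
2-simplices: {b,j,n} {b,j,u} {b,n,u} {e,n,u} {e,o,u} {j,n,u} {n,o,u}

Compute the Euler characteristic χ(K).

χ(K)=-3

n_0=8 n_1=18 n_2=7
χ=+8−18+7=-3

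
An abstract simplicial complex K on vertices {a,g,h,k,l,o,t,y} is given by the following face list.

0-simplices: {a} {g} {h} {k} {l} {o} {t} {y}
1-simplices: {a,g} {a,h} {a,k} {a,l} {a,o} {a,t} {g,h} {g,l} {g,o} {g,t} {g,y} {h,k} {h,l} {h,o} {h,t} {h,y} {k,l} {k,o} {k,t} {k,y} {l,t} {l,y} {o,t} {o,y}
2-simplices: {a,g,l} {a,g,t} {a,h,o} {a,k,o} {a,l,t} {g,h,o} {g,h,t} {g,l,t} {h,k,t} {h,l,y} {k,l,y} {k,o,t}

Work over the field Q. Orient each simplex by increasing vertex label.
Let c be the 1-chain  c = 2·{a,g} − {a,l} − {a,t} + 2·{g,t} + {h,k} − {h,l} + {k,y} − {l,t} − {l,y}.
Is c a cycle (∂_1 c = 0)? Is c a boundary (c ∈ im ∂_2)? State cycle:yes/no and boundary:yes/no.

n_0=8 n_1=24 n_2=12  [Q]
∂1: piv[ag,ah,ak,al,ao,at,gy] rk=7  ker:gh,gl,go,gt,hk,hl,ho,ht,hy,kl,ko,kt,ky,lt,ly,ot,oy
∂2: piv[agl,agt,aho,ako,alt,gho,ght,hkt,hly,kly,kot] rk=11  ker:glt
∂1c = 0
c vs im∂2: residual ≠ 0 ⇒ not boundary

cycle:yes boundary:no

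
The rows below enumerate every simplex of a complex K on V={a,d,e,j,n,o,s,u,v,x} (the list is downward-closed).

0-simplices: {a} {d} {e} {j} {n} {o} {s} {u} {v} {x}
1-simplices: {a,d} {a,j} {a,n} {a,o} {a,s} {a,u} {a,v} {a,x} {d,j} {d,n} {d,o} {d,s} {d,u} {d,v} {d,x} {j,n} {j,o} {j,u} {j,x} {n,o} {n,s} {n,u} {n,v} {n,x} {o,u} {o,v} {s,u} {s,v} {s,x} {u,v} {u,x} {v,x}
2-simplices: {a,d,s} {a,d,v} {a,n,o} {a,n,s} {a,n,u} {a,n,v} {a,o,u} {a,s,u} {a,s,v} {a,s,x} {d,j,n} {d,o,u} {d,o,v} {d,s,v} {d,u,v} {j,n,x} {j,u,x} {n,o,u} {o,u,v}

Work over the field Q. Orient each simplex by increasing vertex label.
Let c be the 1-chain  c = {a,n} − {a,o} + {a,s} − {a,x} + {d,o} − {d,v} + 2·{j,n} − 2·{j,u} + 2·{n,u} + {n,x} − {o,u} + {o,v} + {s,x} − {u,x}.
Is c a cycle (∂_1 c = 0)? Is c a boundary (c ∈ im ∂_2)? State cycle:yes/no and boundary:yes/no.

n_0=10 n_1=32 n_2=19  [Q]
∂1: piv[ad,aj,an,ao,as,au,av,ax] rk=8  ker:dj,dn,do,ds,du,dv,dx,jn,jo,ju,jx,no,ns,nu,nv,nx,ou,ov,su,sv,sx,uv,ux,vx
∂2: piv[ads,adv,ano,ans,anu,anv,aou,asu,asv,asx,djn,dou,dov,duv,jnx,jux] rk=16  ker:dsv,nou,ouv
∂1c = 0
c vs im∂2: residual ≠ 0 ⇒ not boundary

cycle:yes boundary:no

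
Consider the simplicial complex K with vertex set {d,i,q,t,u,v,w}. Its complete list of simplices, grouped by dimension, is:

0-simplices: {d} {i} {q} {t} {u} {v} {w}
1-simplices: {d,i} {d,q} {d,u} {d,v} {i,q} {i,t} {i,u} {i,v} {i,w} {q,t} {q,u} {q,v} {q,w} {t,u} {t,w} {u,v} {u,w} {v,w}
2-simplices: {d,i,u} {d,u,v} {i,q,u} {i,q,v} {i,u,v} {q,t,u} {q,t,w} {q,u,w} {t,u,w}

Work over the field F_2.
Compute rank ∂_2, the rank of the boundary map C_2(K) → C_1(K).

n_0=7 n_1=18 n_2=9  [Z2]
∂1: piv[di,dq,du,dv,it,iw] rk=6  ker:iq,iu,iv,qt,qu,qv,qw,tu,tw,uv,uw,vw
∂2: piv[diu,duv,iqu,iqv,iuv,qtu,qtw,quw] rk=8  ker:tuw
rk∂_2=8

rank∂_2=8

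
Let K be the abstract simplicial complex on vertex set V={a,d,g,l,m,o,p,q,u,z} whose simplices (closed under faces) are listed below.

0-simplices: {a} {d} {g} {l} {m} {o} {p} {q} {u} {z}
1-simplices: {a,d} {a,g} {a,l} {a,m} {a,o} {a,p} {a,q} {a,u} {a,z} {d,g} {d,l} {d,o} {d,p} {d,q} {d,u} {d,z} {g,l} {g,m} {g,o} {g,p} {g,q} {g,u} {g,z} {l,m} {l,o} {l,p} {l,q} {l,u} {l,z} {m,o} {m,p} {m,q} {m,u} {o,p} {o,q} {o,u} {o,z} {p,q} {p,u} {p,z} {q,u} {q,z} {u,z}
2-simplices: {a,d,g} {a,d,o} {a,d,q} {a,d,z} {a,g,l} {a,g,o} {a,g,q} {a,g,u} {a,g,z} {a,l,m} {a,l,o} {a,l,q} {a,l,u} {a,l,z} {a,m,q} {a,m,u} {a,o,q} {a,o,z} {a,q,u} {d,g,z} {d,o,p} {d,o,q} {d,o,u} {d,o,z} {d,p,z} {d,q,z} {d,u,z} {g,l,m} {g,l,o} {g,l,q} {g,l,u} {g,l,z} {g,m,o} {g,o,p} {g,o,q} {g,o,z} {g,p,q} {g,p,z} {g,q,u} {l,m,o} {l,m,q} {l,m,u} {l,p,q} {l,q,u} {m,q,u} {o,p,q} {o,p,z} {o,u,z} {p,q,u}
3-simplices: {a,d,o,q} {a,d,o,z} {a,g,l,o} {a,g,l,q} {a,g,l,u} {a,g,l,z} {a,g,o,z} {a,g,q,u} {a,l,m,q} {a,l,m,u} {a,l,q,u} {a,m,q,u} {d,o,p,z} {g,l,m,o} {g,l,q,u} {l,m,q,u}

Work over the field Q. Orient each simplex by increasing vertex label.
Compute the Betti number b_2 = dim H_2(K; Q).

b_2=5

n_0=10 n_1=43 n_2=49 n_3=16  [Q]
∂1: piv[ad,ag,al,am,ao,ap,aq,au,az] rk=9  ker:dg,dl,do,dp,dq,du,dz,gl,gm,go,gp,gq,gu,gz,lm,lo,lp,lq,lu,lz,mo,mp,mq,mu,op,oq,ou,oz,pq,pu,pz,qu,qz,uz
∂2: piv[adg,ado,adq,adz,agl,ago,agq,agu,agz,alm,alo,alq,alu,alz,amq,amu,aoq,aoz,aqu,dop,dou,dpz,dqz,duz,glm,gmo,gop,gpq,lpq,pqu] rk=30  ker:dgz,doq,doz,glo,glq,glu,glz,goq,goz,gpz,gqu,lmo,lmq,lmu,lqu,mqu,opq,opz,ouz
∂3: piv[adoq,adoz,aglo,aglq,aglu,aglz,agoz,agqu,almq,almu,alqu,amqu,dopz,glmo] rk=14  ker:glqu,lmqu
b_2=(49−30)−14=5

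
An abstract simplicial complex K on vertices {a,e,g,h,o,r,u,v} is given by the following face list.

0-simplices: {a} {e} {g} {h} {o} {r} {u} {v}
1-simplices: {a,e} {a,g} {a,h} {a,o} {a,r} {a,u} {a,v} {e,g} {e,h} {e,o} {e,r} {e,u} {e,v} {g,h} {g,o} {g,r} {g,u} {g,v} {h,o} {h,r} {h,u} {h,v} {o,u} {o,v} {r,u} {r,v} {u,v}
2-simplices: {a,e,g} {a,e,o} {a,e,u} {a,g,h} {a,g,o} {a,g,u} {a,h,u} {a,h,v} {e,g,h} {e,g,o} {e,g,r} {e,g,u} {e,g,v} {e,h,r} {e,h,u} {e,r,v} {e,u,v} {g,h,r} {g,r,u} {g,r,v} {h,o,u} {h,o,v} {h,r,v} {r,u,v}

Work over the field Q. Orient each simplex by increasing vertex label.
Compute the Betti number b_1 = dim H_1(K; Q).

n_0=8 n_1=27 n_2=24  [Q]
∂1: piv[ae,ag,ah,ao,ar,au,av] rk=7  ker:eg,eh,eo,er,eu,ev,gh,go,gr,gu,gv,ho,hr,hu,hv,ou,ov,ru,rv,uv
∂2: piv[aeg,aeo,aeu,agh,ago,agu,ahu,ahv,egh,egr,egv,ehr,erv,euv,gru,hou,hov,hrv] rk=18  ker:ego,egu,ehu,ghr,grv,ruv
b_1=(27−7)−18=2

b_1=2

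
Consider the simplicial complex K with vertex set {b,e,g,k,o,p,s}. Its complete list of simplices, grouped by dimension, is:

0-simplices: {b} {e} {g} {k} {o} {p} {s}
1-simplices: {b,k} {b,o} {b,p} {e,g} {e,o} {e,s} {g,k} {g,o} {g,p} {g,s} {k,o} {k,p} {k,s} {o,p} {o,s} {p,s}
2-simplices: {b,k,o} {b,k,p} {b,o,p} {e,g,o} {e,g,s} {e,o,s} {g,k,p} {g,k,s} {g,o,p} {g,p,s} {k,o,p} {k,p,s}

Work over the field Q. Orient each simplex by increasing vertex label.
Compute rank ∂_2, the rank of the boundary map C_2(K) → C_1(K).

n_0=7 n_1=16 n_2=12  [Q]
∂1: piv[bk,bo,bp,eg,eo,es] rk=6  ker:gk,go,gp,gs,ko,kp,ks,op,os,ps
∂2: piv[bko,bkp,bop,ego,egs,eos,gkp,gks,gop,gps] rk=10  ker:kop,kps
rk∂_2=10

rank∂_2=10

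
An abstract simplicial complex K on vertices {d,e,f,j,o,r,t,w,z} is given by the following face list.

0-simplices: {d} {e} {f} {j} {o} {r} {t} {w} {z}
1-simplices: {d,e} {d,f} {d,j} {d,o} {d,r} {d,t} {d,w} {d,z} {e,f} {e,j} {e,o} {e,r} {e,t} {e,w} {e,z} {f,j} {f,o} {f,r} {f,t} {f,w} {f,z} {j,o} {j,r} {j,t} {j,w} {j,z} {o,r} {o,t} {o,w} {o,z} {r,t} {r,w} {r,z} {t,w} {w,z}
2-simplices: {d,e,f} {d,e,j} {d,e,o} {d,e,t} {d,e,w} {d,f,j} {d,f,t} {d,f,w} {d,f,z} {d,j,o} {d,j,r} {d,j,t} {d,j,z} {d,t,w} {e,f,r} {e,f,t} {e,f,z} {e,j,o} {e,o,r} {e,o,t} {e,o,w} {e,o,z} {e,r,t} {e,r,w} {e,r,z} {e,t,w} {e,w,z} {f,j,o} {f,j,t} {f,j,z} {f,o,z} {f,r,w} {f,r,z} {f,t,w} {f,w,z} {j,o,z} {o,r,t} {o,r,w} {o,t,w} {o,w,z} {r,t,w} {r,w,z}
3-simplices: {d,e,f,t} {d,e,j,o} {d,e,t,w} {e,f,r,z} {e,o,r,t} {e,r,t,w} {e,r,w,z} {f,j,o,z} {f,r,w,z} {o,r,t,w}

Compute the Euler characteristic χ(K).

χ(K)=6

n_0=9 n_1=35 n_2=42 n_3=10
χ=+9−35+42−10=6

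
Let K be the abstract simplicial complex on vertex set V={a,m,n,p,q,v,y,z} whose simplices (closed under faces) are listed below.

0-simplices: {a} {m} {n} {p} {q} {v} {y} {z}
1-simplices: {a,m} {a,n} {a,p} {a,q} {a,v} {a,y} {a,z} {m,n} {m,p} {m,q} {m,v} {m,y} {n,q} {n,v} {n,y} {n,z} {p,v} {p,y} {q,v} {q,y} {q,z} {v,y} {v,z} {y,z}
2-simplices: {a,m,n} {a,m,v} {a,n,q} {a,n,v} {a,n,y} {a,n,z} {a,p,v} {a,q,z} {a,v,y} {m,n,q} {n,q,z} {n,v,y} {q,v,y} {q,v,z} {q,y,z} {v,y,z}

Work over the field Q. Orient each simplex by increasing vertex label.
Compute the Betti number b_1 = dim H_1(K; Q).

n_0=8 n_1=24 n_2=16  [Q]
∂1: piv[am,an,ap,aq,av,ay,az] rk=7  ker:mn,mp,mq,mv,my,nq,nv,ny,nz,pv,py,qv,qy,qz,vy,vz,yz
∂2: piv[amn,amv,anq,anv,any,anz,apv,aqz,avy,mnq,qvy,qvz,qyz] rk=13  ker:nqz,nvy,vyz
b_1=(24−7)−13=4

b_1=4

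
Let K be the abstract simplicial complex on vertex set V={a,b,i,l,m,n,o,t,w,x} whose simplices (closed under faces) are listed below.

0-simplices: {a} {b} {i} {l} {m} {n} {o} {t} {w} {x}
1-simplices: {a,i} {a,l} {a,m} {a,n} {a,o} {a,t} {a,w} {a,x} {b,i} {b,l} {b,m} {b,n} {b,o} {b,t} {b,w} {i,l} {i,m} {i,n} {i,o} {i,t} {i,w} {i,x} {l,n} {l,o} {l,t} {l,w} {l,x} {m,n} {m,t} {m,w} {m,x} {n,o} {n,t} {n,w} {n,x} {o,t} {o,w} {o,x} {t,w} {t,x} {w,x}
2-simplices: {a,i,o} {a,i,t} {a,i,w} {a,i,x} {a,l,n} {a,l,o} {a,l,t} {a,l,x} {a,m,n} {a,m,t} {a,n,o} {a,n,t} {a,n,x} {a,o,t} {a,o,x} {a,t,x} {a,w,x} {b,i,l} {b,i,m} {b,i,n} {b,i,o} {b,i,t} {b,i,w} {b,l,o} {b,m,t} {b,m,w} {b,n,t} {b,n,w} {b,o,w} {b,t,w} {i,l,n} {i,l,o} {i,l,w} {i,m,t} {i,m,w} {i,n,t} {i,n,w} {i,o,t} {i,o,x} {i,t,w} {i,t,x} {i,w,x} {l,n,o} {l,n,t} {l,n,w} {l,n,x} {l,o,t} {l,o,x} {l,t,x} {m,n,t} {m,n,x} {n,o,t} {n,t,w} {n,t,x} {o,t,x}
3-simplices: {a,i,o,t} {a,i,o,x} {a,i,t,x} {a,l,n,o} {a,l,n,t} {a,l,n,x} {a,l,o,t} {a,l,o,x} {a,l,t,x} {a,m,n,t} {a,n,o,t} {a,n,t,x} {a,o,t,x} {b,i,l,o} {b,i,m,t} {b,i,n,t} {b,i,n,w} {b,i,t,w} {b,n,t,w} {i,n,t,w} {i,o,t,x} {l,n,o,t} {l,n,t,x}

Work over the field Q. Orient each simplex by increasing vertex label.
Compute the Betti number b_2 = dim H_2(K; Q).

n_0=10 n_1=41 n_2=55 n_3=23  [Q]
∂1: piv[ai,al,am,an,ao,at,aw,ax,bi] rk=9  ker:bl,bm,bn,bo,bt,bw,il,im,in,io,it,iw,ix,ln,lo,lt,lw,lx,mn,mt,mw,mx,no,nt,nw,nx,ot,ow,ox,tw,tx,wx
∂2: piv[aio,ait,aiw,aix,aln,alo,alt,alx,amn,amt,ano,ant,anx,aot,aox,atx,awx,bil,bim,bin,bio,bit,biw,blo,bmt,bmw,bnt,bnw,bow,btw,ilw,mnx] rk=32  ker:iln,ilo,imt,imw,int,inw,iot,iox,itw,itx,iwx,lno,lnt,lnw,lnx,lot,lox,ltx,mnt,not,ntw,ntx,otx
∂3: piv[aiot,aiox,aitx,alno,alnt,alnx,alot,alox,altx,amnt,anot,antx,aotx,bilo,bimt,bint,binw,bitw,bntw] rk=19  ker:intw,iotx,lnot,lntx
b_2=(55−32)−19=4

b_2=4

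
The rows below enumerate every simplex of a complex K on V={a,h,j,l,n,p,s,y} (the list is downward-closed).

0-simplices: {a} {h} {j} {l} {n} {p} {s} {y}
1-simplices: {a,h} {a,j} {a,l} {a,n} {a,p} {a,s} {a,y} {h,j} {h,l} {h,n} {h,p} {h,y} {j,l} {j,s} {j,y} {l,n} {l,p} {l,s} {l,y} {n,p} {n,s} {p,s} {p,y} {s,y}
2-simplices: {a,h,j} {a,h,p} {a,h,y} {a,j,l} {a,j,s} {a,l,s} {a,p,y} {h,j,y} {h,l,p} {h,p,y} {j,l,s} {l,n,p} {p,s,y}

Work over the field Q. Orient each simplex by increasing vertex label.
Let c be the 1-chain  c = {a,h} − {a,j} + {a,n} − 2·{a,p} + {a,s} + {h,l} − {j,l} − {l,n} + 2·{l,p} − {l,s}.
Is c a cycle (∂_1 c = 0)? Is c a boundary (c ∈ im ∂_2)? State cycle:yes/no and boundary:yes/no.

cycle:yes boundary:no

n_0=8 n_1=24 n_2=13  [Q]
∂1: piv[ah,aj,al,an,ap,as,ay] rk=7  ker:hj,hl,hn,hp,hy,jl,js,jy,ln,lp,ls,ly,np,ns,ps,py,sy
∂2: piv[ahj,ahp,ahy,ajl,ajs,als,apy,hjy,hlp,lnp,psy] rk=11  ker:hpy,jls
∂1c = 0
c vs im∂2: residual ≠ 0 ⇒ not boundary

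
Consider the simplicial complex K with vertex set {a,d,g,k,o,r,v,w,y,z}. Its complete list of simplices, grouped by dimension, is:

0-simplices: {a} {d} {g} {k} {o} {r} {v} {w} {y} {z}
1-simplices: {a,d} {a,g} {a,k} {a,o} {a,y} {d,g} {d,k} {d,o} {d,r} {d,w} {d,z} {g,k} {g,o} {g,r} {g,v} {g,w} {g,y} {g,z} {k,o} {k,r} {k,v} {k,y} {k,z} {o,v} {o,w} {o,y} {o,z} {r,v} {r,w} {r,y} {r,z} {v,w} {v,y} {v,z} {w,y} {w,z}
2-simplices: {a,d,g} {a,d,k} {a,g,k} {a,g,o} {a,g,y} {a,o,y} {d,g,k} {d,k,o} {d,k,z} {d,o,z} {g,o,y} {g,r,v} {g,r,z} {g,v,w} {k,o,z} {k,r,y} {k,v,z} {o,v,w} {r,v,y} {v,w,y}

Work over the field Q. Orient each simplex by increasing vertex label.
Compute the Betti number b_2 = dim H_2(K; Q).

n_0=10 n_1=36 n_2=20  [Q]
∂1: piv[ad,ag,ak,ao,ay,dr,dw,dz,gv] rk=9  ker:dg,dk,do,gk,go,gr,gw,gy,gz,ko,kr,kv,ky,kz,ov,ow,oy,oz,rv,rw,ry,rz,vw,vy,vz,wy,wz
∂2: piv[adg,adk,agk,ago,agy,aoy,dko,dkz,doz,grv,grz,gvw,kry,kvz,ovw,rvy,vwy] rk=17  ker:dgk,goy,koz
b_2=(20−17)−0=3

b_2=3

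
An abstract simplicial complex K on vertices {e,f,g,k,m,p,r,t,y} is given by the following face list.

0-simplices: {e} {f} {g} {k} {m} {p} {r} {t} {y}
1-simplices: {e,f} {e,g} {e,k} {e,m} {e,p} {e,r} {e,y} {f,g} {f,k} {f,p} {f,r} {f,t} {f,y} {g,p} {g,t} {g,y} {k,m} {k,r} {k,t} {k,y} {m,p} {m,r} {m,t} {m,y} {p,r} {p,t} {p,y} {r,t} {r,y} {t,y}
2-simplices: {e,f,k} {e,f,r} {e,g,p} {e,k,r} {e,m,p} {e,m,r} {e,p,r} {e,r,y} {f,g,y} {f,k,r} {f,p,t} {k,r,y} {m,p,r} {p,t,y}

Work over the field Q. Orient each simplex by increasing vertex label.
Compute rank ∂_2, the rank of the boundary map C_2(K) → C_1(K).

rank∂_2=12

n_0=9 n_1=30 n_2=14  [Q]
∂1: piv[ef,eg,ek,em,ep,er,ey,ft] rk=8  ker:fg,fk,fp,fr,fy,gp,gt,gy,km,kr,kt,ky,mp,mr,mt,my,pr,pt,py,rt,ry,ty
∂2: piv[efk,efr,egp,ekr,emp,emr,epr,ery,fgy,fpt,kry,pty] rk=12  ker:fkr,mpr
rk∂_2=12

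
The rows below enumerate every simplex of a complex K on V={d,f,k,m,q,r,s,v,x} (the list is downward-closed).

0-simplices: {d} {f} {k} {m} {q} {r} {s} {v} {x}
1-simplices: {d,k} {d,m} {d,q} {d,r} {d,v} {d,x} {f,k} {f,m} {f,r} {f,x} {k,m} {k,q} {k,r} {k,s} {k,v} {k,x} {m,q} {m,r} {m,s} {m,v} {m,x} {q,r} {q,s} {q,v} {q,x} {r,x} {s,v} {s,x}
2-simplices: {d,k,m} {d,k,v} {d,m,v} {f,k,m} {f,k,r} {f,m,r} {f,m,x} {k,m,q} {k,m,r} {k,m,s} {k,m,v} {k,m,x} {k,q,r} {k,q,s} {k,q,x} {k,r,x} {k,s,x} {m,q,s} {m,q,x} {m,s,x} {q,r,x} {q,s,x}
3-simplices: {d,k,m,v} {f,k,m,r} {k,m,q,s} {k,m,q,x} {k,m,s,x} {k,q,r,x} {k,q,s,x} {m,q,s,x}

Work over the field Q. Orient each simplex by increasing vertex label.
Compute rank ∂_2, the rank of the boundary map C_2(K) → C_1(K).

n_0=9 n_1=28 n_2=22 n_3=8  [Q]
∂1: piv[dk,dm,dq,dr,dv,dx,fk,ks] rk=8  ker:fm,fr,fx,km,kq,kr,kv,kx,mq,mr,ms,mv,mx,qr,qs,qv,qx,rx,sv,sx
∂2: piv[dkm,dkv,dmv,fkm,fkr,fmr,fmx,kmq,kms,kmx,kqr,kqs,kqx,krx,ksx] rk=15  ker:kmr,kmv,mqs,mqx,msx,qrx,qsx
∂3: piv[dkmv,fkmr,kmqs,kmqx,kmsx,kqrx,kqsx] rk=7  ker:mqsx
rk∂_2=15

rank∂_2=15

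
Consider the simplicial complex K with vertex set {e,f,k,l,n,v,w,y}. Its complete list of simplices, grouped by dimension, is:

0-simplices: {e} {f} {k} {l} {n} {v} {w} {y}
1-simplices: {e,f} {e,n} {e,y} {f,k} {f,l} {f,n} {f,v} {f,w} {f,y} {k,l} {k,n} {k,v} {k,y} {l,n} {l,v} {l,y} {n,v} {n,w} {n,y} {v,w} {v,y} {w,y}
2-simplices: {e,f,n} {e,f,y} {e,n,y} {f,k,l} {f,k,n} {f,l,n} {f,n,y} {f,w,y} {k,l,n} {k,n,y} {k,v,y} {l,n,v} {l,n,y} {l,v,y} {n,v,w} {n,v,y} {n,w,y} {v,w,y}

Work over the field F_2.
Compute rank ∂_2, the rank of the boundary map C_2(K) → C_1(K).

n_0=8 n_1=22 n_2=18  [Z2]
∂1: piv[ef,en,ey,fk,fl,fv,fw] rk=7  ker:fn,fy,kl,kn,kv,ky,ln,lv,ly,nv,nw,ny,vw,vy,wy
∂2: piv[efn,efy,eny,fkl,fkn,fln,fwy,kny,kvy,lnv,lny,lvy,nvw,nwy] rk=14  ker:fny,kln,nvy,vwy
rk∂_2=14

rank∂_2=14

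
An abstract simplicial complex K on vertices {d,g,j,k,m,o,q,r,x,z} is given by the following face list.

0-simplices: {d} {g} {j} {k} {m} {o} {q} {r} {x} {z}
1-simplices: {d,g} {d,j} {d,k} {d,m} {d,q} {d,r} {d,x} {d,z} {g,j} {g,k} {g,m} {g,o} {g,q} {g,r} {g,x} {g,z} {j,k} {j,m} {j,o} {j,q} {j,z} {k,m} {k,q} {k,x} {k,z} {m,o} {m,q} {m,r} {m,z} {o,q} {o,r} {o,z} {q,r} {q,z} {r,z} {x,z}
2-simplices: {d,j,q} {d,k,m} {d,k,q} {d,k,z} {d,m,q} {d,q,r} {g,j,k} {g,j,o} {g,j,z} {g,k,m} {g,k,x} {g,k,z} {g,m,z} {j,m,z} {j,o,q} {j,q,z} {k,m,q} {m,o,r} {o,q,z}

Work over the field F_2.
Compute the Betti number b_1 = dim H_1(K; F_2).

n_0=10 n_1=36 n_2=19  [Z2]
∂1: piv[dg,dj,dk,dm,dq,dr,dx,dz,go] rk=9  ker:gj,gk,gm,gq,gr,gx,gz,jk,jm,jo,jq,jz,km,kq,kx,kz,mo,mq,mr,mz,oq,or,oz,qr,qz,rz,xz
∂2: piv[djq,dkm,dkq,dkz,dmq,dqr,gjk,gjo,gjz,gkm,gkx,gkz,gmz,jmz,joq,jqz,mor,oqz] rk=18  ker:kmq
b_1=(36−9)−18=9

b_1=9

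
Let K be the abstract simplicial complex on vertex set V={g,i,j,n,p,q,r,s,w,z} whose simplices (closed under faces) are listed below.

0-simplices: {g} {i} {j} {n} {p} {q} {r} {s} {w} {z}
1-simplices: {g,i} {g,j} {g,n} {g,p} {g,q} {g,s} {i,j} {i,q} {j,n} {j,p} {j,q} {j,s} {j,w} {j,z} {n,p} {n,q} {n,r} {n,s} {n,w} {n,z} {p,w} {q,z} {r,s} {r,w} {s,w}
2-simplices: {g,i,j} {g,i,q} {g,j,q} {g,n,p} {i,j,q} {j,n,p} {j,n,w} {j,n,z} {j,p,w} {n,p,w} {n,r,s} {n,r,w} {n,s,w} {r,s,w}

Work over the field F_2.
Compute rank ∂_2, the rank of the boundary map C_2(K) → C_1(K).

rank∂_2=11

n_0=10 n_1=25 n_2=14  [Z2]
∂1: piv[gi,gj,gn,gp,gq,gs,jw,jz,nr] rk=9  ker:ij,iq,jn,jp,jq,js,np,nq,ns,nw,nz,pw,qz,rs,rw,sw
∂2: piv[gij,giq,gjq,gnp,jnp,jnw,jnz,jpw,nrs,nrw,nsw] rk=11  ker:ijq,npw,rsw
rk∂_2=11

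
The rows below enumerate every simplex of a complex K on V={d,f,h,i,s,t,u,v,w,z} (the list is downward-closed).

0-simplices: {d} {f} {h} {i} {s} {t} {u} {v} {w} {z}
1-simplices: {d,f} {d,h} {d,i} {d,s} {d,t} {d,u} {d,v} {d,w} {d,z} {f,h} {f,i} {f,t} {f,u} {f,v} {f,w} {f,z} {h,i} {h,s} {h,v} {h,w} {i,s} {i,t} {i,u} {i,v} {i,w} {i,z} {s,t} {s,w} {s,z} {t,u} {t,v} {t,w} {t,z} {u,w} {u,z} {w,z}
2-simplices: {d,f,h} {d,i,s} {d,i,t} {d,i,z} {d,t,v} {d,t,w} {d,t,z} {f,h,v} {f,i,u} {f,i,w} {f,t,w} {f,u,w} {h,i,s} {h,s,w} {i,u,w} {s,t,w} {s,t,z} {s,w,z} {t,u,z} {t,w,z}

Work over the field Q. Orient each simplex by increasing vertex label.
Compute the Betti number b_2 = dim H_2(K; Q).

b_2=2

n_0=10 n_1=36 n_2=20  [Q]
∂1: piv[df,dh,di,ds,dt,du,dv,dw,dz] rk=9  ker:fh,fi,ft,fu,fv,fw,fz,hi,hs,hv,hw,is,it,iu,iv,iw,iz,st,sw,sz,tu,tv,tw,tz,uw,uz,wz
∂2: piv[dfh,dis,dit,diz,dtv,dtw,dtz,fhv,fiu,fiw,ftw,fuw,his,hsw,stw,stz,swz,tuz] rk=18  ker:iuw,twz
b_2=(20−18)−0=2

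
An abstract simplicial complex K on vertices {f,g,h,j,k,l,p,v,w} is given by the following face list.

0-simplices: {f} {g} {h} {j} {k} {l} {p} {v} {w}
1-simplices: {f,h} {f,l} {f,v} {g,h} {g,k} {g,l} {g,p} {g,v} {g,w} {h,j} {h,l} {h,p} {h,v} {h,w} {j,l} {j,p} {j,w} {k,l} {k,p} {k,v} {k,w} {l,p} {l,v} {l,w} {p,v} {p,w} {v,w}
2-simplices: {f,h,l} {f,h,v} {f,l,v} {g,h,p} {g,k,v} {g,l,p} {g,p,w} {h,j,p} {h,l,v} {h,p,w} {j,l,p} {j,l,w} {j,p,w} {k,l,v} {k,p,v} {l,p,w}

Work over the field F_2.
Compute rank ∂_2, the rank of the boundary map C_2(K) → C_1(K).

n_0=9 n_1=27 n_2=16  [Z2]
∂1: piv[fh,fl,fv,gh,gk,gp,gw,hj] rk=8  ker:gl,gv,hl,hp,hv,hw,jl,jp,jw,kl,kp,kv,kw,lp,lv,lw,pv,pw,vw
∂2: piv[fhl,fhv,flv,ghp,gkv,glp,gpw,hjp,hpw,jlp,jlw,jpw,klv,kpv] rk=14  ker:hlv,lpw
rk∂_2=14

rank∂_2=14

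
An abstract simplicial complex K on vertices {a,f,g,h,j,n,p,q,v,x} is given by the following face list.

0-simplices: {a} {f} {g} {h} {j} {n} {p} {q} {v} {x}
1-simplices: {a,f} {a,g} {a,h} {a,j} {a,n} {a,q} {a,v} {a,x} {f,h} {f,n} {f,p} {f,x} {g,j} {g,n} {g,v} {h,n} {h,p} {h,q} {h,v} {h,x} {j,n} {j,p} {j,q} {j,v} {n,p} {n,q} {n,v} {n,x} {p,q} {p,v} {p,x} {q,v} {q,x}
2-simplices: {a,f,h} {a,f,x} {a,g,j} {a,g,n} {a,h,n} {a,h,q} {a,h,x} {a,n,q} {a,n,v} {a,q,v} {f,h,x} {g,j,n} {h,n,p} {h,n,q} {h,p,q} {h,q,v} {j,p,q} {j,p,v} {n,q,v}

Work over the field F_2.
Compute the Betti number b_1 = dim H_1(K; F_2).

n_0=10 n_1=33 n_2=19  [Z2]
∂1: piv[af,ag,ah,aj,an,aq,av,ax,fp] rk=9  ker:fh,fn,fx,gj,gn,gv,hn,hp,hq,hv,hx,jn,jp,jq,jv,np,nq,nv,nx,pq,pv,px,qv,qx
∂2: piv[afh,afx,agj,agn,ahn,ahq,ahx,anq,anv,aqv,gjn,hnp,hpq,hqv,jpq,jpv] rk=16  ker:fhx,hnq,nqv
b_1=(33−9)−16=8

b_1=8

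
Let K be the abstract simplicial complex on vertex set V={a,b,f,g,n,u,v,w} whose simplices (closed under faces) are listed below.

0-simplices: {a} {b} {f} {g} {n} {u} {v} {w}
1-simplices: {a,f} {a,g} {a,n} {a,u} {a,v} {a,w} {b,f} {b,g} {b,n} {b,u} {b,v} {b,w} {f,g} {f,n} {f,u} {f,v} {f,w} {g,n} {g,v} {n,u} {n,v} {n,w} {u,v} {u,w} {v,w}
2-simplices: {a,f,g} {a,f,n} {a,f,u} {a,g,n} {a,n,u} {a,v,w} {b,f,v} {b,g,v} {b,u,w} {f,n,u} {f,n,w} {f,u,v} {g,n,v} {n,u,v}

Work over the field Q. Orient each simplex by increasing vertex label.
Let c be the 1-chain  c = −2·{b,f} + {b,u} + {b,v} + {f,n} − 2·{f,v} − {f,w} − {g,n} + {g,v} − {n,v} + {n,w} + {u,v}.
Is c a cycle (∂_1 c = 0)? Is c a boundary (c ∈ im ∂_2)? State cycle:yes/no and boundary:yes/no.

n_0=8 n_1=25 n_2=14  [Q]
∂1: piv[af,ag,an,au,av,aw,bf] rk=7  ker:bg,bn,bu,bv,bw,fg,fn,fu,fv,fw,gn,gv,nu,nv,nw,uv,uw,vw
∂2: piv[afg,afn,afu,agn,anu,avw,bfv,bgv,buw,fnw,fuv,gnv,nuv] rk=13  ker:fnu
∂1c = 0
c vs im∂2: residual ≠ 0 ⇒ not boundary

cycle:yes boundary:no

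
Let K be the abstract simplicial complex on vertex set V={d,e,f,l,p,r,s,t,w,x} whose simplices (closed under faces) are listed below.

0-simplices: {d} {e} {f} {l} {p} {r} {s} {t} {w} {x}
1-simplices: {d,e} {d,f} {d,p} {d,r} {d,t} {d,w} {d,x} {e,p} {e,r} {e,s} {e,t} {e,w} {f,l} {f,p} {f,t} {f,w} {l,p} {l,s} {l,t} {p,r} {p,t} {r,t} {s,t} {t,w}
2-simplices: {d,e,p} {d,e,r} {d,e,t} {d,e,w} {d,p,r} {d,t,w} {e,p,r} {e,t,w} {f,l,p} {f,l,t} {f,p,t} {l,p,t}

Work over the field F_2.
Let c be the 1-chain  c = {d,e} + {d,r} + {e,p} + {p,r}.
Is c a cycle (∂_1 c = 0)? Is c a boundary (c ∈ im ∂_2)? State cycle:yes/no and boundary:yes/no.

n_0=10 n_1=24 n_2=12  [Z2]
∂1: piv[de,df,dp,dr,dt,dw,dx,es,fl] rk=9  ker:ep,er,et,ew,fp,ft,fw,lp,ls,lt,pr,pt,rt,st,tw
∂2: piv[dep,der,det,dew,dpr,dtw,flp,flt,fpt] rk=9  ker:epr,etw,lpt
∂1c = 0
c vs im∂2: reduces to 0 ⇒ boundary

cycle:yes boundary:yes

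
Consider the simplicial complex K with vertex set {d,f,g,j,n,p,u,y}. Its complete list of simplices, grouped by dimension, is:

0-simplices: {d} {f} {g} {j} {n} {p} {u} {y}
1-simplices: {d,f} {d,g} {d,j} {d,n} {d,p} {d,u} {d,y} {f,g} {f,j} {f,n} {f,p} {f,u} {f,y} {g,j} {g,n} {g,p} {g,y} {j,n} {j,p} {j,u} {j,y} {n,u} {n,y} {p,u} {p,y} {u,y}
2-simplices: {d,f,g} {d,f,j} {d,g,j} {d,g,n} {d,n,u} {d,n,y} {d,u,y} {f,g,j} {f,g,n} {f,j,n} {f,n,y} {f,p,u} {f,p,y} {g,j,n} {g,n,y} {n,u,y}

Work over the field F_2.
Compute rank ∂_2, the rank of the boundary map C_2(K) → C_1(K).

n_0=8 n_1=26 n_2=16  [Z2]
∂1: piv[df,dg,dj,dn,dp,du,dy] rk=7  ker:fg,fj,fn,fp,fu,fy,gj,gn,gp,gy,jn,jp,ju,jy,nu,ny,pu,py,uy
∂2: piv[dfg,dfj,dgj,dgn,dnu,dny,duy,fgn,fjn,fny,fpu,fpy,gny] rk=13  ker:fgj,gjn,nuy
rk∂_2=13

rank∂_2=13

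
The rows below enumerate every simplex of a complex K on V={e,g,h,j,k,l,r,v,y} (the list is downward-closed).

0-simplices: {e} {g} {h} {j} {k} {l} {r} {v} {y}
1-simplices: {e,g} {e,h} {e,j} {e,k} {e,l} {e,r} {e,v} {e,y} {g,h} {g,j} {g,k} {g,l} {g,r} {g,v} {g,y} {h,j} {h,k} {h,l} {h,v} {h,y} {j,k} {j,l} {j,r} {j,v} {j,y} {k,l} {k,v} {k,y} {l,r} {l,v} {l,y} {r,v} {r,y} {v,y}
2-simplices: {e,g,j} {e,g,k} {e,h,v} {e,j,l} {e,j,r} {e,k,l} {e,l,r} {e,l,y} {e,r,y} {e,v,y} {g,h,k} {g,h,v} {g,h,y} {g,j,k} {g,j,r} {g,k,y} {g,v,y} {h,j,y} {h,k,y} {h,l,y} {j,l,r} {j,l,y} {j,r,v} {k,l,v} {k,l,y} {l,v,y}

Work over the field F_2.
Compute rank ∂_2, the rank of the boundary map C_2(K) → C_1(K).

rank∂_2=24

n_0=9 n_1=34 n_2=26  [Z2]
∂1: piv[eg,eh,ej,ek,el,er,ev,ey] rk=8  ker:gh,gj,gk,gl,gr,gv,gy,hj,hk,hl,hv,hy,jk,jl,jr,jv,jy,kl,kv,ky,lr,lv,ly,rv,ry,vy
∂2: piv[egj,egk,ehv,ejl,ejr,ekl,elr,ely,ery,evy,ghk,ghv,ghy,gjk,gjr,gky,gvy,hjy,hly,jly,jrv,klv,kly,lvy] rk=24  ker:hky,jlr
rk∂_2=24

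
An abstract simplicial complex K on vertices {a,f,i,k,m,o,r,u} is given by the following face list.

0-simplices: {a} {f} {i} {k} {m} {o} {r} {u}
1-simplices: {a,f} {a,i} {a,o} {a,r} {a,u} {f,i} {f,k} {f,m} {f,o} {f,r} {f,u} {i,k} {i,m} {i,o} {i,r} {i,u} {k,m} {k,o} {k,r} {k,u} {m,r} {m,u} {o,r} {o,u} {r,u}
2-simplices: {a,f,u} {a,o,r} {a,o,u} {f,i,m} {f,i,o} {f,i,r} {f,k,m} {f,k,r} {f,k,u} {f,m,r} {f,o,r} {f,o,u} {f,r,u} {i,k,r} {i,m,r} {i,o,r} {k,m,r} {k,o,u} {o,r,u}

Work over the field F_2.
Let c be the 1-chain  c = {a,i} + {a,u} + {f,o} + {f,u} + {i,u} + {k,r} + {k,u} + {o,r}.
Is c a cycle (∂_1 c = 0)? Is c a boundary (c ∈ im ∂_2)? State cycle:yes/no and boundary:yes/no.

cycle:yes boundary:no

n_0=8 n_1=25 n_2=19  [Z2]
∂1: piv[af,ai,ao,ar,au,fk,fm] rk=7  ker:fi,fo,fr,fu,ik,im,io,ir,iu,km,ko,kr,ku,mr,mu,or,ou,ru
∂2: piv[afu,aor,aou,fim,fio,fir,fkm,fkr,fku,fmr,for,fou,fru,ikr,kou] rk=15  ker:imr,ior,kmr,oru
∂1c = 0
c vs im∂2: residual ≠ 0 ⇒ not boundary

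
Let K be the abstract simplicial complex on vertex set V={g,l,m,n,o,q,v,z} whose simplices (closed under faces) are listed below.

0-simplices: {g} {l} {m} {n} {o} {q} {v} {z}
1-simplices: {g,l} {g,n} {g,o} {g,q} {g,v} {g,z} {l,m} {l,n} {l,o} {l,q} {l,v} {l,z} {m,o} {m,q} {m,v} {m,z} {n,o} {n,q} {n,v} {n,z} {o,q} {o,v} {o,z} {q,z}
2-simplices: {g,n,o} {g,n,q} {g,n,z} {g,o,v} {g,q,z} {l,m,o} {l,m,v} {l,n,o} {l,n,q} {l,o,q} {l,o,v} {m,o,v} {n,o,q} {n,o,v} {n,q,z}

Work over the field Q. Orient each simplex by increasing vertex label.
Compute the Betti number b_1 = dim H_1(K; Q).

b_1=5

n_0=8 n_1=24 n_2=15  [Q]
∂1: piv[gl,gn,go,gq,gv,gz,lm] rk=7  ker:ln,lo,lq,lv,lz,mo,mq,mv,mz,no,nq,nv,nz,oq,ov,oz,qz
∂2: piv[gno,gnq,gnz,gov,gqz,lmo,lmv,lno,lnq,loq,lov,nov] rk=12  ker:mov,noq,nqz
b_1=(24−7)−12=5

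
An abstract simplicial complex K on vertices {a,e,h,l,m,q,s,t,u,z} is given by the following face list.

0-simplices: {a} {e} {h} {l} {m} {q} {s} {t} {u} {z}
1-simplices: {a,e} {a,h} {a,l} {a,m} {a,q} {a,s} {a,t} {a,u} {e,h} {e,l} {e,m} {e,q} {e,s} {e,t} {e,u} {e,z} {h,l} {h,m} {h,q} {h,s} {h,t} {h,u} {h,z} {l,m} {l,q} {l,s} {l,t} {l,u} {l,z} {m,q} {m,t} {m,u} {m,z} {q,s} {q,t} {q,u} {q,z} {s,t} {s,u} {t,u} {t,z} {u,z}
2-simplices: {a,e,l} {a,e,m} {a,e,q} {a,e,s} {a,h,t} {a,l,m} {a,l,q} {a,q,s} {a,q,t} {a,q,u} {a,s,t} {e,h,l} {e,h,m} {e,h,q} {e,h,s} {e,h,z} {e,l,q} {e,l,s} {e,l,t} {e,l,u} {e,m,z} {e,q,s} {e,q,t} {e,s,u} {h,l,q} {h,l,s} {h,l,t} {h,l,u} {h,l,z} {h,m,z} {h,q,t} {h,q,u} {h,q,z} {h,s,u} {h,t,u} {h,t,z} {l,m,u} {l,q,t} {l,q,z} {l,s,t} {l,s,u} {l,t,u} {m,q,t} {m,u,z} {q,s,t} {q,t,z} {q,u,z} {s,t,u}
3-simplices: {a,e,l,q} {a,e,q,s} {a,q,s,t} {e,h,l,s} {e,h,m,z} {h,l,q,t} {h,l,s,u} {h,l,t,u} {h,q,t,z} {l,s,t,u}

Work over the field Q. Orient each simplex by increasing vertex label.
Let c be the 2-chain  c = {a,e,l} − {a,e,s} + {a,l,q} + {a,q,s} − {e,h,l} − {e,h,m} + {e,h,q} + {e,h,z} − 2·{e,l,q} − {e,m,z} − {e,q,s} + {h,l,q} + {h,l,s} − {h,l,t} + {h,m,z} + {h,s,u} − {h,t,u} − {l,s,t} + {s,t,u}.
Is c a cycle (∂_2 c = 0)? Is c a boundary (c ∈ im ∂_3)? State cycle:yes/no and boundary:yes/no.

n_0=10 n_1=42 n_2=48 n_3=10  [Q]
∂1: piv[ae,ah,al,am,aq,as,at,au,ez] rk=9  ker:eh,el,em,eq,es,et,eu,hl,hm,hq,hs,ht,hu,hz,lm,lq,ls,lt,lu,lz,mq,mt,mu,mz,qs,qt,qu,qz,st,su,tu,tz,uz
∂2: piv[ael,aem,aeq,aes,aht,alm,alq,aqs,aqt,aqu,ast,ehl,ehm,ehq,ehs,ehz,els,elt,elu,emz,eqt,esu,hlt,hlu,hlz,hqu,hqz,htu,htz,lmu,mqt,muz] rk=32  ker:elq,eqs,hlq,hls,hmz,hqt,hsu,lqt,lqz,lst,lsu,ltu,qst,qtz,quz,stu
∂3: piv[aelq,aeqs,aqst,ehls,ehmz,hlqt,hlsu,hltu,hqtz,lstu] rk=10
∂2c = 0
c vs im∂3: residual ≠ 0 ⇒ not boundary

cycle:yes boundary:no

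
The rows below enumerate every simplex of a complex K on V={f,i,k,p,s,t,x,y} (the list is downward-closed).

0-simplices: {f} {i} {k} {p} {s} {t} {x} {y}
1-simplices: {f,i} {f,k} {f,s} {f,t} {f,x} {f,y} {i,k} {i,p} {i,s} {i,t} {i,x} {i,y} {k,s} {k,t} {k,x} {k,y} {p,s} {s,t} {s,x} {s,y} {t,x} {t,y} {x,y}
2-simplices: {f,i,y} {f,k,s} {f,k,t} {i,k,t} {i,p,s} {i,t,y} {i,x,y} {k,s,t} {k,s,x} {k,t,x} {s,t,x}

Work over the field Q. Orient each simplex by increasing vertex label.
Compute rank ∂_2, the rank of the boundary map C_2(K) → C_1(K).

n_0=8 n_1=23 n_2=11  [Q]
∂1: piv[fi,fk,fs,ft,fx,fy,ip] rk=7  ker:ik,is,it,ix,iy,ks,kt,kx,ky,ps,st,sx,sy,tx,ty,xy
∂2: piv[fiy,fks,fkt,ikt,ips,ity,ixy,kst,ksx,ktx] rk=10  ker:stx
rk∂_2=10

rank∂_2=10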